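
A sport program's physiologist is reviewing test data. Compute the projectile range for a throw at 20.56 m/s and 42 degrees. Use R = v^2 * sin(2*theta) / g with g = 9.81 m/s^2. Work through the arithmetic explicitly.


Two times the angle = 84 degrees
sin(84) = 0.994522
R = 422.7136 * 0.994522 / 9.81 = 42.854 m

42.854 m


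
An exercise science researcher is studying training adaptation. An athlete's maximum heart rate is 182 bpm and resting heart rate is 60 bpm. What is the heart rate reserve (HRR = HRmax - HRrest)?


HRR = HRmax - HRrest
= 182 - 60
= 122 bpm

122 bpm


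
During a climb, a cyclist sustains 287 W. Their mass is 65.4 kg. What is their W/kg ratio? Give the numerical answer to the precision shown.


Power-to-weight = 287 W / 65.4 kg
= 4.388 W/kg

4.388 W/kg


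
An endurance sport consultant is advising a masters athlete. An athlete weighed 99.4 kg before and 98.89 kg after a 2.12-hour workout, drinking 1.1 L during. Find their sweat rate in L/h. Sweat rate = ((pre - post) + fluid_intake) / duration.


Body mass change = 0.51 kg
Total sweat loss = 0.51 + 1.1 = 1.61 L
Rate = 1.61 / 2.12 = 0.759 L/h

0.759 L/h


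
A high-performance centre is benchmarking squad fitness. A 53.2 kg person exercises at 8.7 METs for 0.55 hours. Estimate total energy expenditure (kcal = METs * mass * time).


Energy = METs * mass(kg) * time(h)
= 8.7 * 53.2 * 0.55
= 254.56 kcal

254.56 kcal


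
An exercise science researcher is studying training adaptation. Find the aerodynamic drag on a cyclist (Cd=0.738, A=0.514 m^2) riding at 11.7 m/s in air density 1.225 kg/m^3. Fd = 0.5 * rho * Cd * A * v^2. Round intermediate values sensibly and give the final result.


Fd = 0.5 * 1.225 * 0.738 * 0.514 * 11.7^2
= 0.5 * 1.225 * 0.738 * 0.514 * 136.89
= 31.805 N

31.805 N


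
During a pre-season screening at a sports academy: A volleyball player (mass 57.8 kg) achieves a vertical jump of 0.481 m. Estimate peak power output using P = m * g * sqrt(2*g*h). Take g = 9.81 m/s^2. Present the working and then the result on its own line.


2 * g * h = 2 * 9.81 * 0.481 = 9.43722
sqrt(9.43722) = 3.072006 m/s
P = 57.8 * 9.81 * 3.072006 = 1741.88 W

1741.88 W


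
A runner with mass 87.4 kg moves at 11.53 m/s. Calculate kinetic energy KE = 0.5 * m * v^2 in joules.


v^2 = 11.53^2 = 132.9409
KE = 0.5 * 87.4 * 132.9409
= 5809.52 J

5809.52 J


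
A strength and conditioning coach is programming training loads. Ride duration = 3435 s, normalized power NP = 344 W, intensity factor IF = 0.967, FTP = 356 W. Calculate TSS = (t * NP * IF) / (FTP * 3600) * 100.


Numerator = 3435 * 344 * 0.967 = 1142645.88
Denominator = 356 * 3600 = 1281600
TSS = 1142645.88 / 1281600 * 100
= 89.16

89.16 TSS


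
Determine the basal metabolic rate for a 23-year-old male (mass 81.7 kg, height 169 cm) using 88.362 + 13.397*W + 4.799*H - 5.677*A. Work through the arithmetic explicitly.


BMR = 88.362 + 13.397*81.7 + 4.799*169 - 5.677*23
= 1863.36 kcal/day

1863.36 kcal/day


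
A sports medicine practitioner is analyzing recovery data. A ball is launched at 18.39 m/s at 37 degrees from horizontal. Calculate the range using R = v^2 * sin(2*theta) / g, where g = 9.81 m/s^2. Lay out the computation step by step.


sin(2 * 37) = sin(74) = 0.961262
v^2 = 18.39^2 = 338.1921
R = 338.1921 * 0.961262 / 9.81
= 33.139 m

33.139 m


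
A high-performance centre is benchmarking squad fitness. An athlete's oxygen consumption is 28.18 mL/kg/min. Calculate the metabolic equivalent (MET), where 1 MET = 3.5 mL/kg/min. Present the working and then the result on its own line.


MET = VO2 / 3.5
= 28.18 / 3.5
= 8.05 METs

8.05 METs


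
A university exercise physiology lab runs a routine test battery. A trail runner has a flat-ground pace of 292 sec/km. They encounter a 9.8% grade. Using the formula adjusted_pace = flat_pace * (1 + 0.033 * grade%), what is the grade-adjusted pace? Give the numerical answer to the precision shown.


Grade factor = 1 + 0.033 * 9.8 = 1.3234
Adjusted = 292 * 1.3234 = 386.43 sec/km

386.43 s/km


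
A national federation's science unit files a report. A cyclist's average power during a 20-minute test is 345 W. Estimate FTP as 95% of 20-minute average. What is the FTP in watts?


FTP = 20-min power * 0.95
= 345 * 0.95
= 327.75 W

327.75 W


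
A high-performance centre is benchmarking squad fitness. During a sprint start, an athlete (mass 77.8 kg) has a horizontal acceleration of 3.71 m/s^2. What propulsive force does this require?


Propulsive force = mass * acceleration
= 77.8 kg * 3.71 m/s^2
= 288.64 N

288.64 N


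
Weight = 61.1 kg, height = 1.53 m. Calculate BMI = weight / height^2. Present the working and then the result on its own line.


height^2 = 1.53^2 = 2.3409
BMI = 61.1 / 2.3409 = 26.1 kg/m^2

26.1 kg/m^2


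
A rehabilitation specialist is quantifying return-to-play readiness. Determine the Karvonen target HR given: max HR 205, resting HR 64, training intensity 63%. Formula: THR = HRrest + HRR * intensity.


HRR = HRmax - HRrest = 205 - 64 = 141
THR = 64 + 141 * 0.63
= 152.83 bpm

152.83 bpm


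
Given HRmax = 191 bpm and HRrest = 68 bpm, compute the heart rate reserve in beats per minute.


Heart rate reserve = maximum HR minus resting HR
HRR = 191 - 68 = 123 bpm

123 bpm


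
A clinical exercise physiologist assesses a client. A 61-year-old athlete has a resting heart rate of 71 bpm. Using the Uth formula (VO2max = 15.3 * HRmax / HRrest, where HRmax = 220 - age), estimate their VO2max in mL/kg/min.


HRmax = 220 - 61 = 159 bpm
Ratio = HRmax / HRrest = 159 / 71 = 2.2394
VO2max = 15.3 * 2.2394 = 34.26 mL/kg/min

34.26 mL/kg/min


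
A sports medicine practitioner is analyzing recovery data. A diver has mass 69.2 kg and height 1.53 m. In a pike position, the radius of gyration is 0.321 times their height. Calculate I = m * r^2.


r = 0.321 * 1.53 = 0.49113 m
I = m * r^2 = 69.2 * 0.241209 = 16.692 kg*m^2

16.692 kg*m^2


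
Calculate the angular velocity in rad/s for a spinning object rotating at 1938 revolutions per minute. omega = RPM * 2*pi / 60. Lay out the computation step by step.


omega = RPM * 2*pi / 60
= 1938 * 6.28318531 / 60
= 202.947 rad/s

202.947 rad/s


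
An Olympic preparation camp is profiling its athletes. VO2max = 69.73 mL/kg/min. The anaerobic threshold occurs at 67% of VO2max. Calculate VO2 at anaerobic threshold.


AT fraction = 67 / 100 = 0.67
AT VO2 = 69.73 * 0.67
= 46.72 mL/kg/min

46.72 mL/kg/min


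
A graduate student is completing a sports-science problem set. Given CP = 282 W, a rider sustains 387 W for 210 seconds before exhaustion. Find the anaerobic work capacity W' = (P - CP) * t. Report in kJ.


Excess power = 387 - 282 = 105 W
Work above CP = 105 * 210 = 22050 J
W' = 22.05 kJ

22.05 kJ


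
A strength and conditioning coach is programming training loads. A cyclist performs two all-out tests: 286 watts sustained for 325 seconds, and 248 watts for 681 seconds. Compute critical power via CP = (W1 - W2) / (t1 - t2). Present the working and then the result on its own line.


W1 = P1 * t1 = 286 * 325 = 92950 J
W2 = P2 * t2 = 248 * 681 = 168888 J
CP = (92950 - 168888) / (325 - 681)
= 213.31 W

213.31 W


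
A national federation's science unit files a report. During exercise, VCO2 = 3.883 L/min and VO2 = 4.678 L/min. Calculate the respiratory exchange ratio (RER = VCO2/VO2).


RER = VCO2 / VO2
= 3.883 / 4.678
= 0.8301

0.8301


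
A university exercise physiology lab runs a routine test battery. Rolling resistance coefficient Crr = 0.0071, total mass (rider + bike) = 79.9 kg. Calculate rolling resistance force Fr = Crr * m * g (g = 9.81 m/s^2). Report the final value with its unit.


Fr = Crr * m * g
= 0.0071 * 79.9 * 9.81
= 5.565 N

5.565 N


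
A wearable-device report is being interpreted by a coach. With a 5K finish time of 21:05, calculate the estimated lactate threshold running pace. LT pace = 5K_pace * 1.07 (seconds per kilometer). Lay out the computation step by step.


Race duration = 1265 s for 5 km
Average pace = 1265 / 5 = 253.0 s/km
LT pace = 253.0 * 1.07
= 270.71 s/km

270.71 s/km


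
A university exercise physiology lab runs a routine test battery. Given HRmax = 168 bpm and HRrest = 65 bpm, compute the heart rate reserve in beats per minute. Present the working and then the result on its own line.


Heart rate reserve = maximum HR minus resting HR
HRR = 168 - 65 = 103 bpm

103 bpm


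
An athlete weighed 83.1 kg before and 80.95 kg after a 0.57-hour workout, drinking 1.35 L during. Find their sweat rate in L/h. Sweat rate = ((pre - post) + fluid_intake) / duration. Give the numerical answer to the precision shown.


Body mass change = 2.15 kg
Total sweat loss = 2.15 + 1.35 = 3.5 L
Rate = 3.5 / 0.57 = 6.14 L/h

6.14 L/h


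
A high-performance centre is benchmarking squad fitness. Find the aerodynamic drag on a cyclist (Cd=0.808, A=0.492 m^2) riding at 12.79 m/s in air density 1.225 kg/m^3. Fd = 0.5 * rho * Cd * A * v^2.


Fd = 0.5 * 1.225 * 0.808 * 0.492 * 12.79^2
= 0.5 * 1.225 * 0.808 * 0.492 * 163.5841
= 39.831 N

39.831 N


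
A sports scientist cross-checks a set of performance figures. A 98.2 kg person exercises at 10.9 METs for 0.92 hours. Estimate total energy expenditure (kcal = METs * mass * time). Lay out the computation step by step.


Energy = METs * mass(kg) * time(h)
= 10.9 * 98.2 * 0.92
= 984.75 kcal

984.75 kcal


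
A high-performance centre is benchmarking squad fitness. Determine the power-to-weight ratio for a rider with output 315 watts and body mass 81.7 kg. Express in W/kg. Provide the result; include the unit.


P/W = 315 / 81.7 = 3.856 W/kg

3.856 W/kg


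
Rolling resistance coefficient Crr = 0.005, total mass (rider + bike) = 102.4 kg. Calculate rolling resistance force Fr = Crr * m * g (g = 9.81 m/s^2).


Fr = Crr * m * g
= 0.005 * 102.4 * 9.81
= 5.023 N

5.023 N


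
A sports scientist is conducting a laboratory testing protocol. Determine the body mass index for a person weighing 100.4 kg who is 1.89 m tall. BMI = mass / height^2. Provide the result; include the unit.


BMI = mass / height^2
= 100.4 / 1.89^2
= 100.4 / 3.5721
= 28.11 kg/m^2

28.11 kg/m^2


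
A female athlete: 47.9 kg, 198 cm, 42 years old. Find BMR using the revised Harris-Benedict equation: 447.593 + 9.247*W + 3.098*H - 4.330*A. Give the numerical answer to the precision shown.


Intercept = 447.593
Weight contribution = 9.247 * 47.9 = 442.9313
Height contribution = 3.098 * 198 = 613.404
Age contribution = 4.33 * 42 = 181.86
BMR = 447.593 + 442.9313 + 613.404 - 181.86
= 1322.07 kcal/day

1322.07 kcal/day


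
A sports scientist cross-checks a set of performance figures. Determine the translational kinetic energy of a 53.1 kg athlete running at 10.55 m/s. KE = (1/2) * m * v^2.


KE = 0.5 * m * v^2
= 0.5 * 53.1 * 10.55^2
= 0.5 * 53.1 * 111.3025
= 2955.08 J

2955.08 J


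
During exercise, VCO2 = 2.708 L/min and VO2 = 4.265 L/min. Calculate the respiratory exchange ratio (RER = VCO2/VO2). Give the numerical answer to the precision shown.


RER = VCO2 / VO2
= 2.708 / 4.265
= 0.6349

0.6349


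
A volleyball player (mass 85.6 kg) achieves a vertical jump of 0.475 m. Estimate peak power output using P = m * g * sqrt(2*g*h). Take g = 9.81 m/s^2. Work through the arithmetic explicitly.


2 * g * h = 2 * 9.81 * 0.475 = 9.3195
sqrt(9.3195) = 3.052786 m/s
P = 85.6 * 9.81 * 3.052786 = 2563.53 W

2563.53 W


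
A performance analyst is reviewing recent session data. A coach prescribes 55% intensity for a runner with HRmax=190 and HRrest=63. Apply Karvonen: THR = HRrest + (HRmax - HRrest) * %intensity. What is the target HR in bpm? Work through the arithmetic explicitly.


Heart rate reserve = 190 - 63 = 127
Intensity fraction = 55 / 100 = 0.55
THR = 63 + 127 * 0.55 = 132.85 bpm

132.85 bpm


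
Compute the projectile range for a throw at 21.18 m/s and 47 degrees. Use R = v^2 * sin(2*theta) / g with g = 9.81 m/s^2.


Two times the angle = 94 degrees
sin(94) = 0.997564
R = 448.5924 * 0.997564 / 9.81 = 45.617 m

45.617 m


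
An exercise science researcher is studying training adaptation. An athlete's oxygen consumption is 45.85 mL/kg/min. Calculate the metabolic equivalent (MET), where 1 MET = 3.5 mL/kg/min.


MET = VO2 / 3.5
= 45.85 / 3.5
= 13.1 METs

13.1 METs


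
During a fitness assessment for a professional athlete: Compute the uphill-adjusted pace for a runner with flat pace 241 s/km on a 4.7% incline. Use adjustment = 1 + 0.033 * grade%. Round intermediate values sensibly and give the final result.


Adjustment factor = 1 + 0.033 * 4.7 = 1.1551
Grade-adjusted pace = 241 * 1.1551 = 278.38 s/km

278.38 s/km


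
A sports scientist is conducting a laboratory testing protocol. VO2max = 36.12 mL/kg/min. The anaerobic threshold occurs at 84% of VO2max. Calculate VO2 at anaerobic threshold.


AT fraction = 84 / 100 = 0.84
AT VO2 = 36.12 * 0.84
= 30.34 mL/kg/min

30.34 mL/kg/min


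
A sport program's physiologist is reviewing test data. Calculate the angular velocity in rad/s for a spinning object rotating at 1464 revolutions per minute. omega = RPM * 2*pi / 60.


omega = RPM * 2*pi / 60
= 1464 * 6.28318531 / 60
= 153.31 rad/s

153.31 rad/s


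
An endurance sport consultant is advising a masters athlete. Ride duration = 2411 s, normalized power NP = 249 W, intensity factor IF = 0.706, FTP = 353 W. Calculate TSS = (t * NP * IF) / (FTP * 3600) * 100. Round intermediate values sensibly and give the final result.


Numerator = 2411 * 249 * 0.706 = 423839.334
Denominator = 353 * 3600 = 1270800
TSS = 423839.334 / 1270800 * 100
= 33.35

33.35 TSS


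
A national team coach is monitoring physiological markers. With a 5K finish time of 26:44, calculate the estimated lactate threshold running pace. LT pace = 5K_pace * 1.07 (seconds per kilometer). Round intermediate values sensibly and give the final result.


Race duration = 1604 s for 5 km
Average pace = 1604 / 5 = 320.8 s/km
LT pace = 320.8 * 1.07
= 343.26 s/km

343.26 s/km


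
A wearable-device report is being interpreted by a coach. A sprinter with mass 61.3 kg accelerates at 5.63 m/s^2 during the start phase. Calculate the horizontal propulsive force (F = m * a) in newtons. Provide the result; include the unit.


F = m * a
= 61.3 * 5.63
= 345.12 N

345.12 N


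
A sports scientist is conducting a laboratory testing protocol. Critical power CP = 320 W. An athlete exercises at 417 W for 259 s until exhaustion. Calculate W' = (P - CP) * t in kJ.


P - CP = 417 - 320 = 97 W
W' = 97 * 259 = 25123 J
= 25123 / 1000 = 25.123 kJ

25.123 kJ


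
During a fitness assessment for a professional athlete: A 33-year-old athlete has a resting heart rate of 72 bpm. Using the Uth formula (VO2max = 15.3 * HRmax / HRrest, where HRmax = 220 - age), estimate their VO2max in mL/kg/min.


HRmax = 220 - 33 = 187 bpm
Ratio = HRmax / HRrest = 187 / 72 = 2.5972
VO2max = 15.3 * 2.5972 = 39.74 mL/kg/min

39.74 mL/kg/min


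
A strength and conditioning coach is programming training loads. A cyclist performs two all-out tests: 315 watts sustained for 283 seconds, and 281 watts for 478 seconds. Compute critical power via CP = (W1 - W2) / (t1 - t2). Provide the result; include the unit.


W1 = P1 * t1 = 315 * 283 = 89145 J
W2 = P2 * t2 = 281 * 478 = 134318 J
CP = (89145 - 134318) / (283 - 478)
= 231.66 W

231.66 W


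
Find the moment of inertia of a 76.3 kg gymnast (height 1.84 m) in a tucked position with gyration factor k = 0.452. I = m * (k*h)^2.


Radius of gyration = 0.452 * 1.84 = 0.83168 m
I = 76.3 * 0.83168^2
= 76.3 * 0.691692
= 52.776 kg*m^2

52.776 kg*m^2


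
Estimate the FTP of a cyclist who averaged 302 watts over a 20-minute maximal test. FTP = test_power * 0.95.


FTP = 302 * 0.95 = 286.9 W

286.9 W


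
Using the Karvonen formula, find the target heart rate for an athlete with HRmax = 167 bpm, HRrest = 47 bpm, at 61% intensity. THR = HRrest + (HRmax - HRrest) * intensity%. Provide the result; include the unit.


HRR = 167 - 47 = 120
THR = 47 + 120 * 0.61
= 47 + 73.2
= 120.2 bpm

120.2 bpm


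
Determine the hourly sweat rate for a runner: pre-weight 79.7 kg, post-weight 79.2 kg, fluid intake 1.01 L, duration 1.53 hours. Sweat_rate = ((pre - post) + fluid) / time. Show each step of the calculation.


Mass lost = 79.7 - 79.2 = 0.5 kg
Add fluid consumed: 0.5 + 1.01 = 1.51 L total sweat
Sweat rate = 1.51 / 1.53 = 0.987 L/h

0.987 L/h


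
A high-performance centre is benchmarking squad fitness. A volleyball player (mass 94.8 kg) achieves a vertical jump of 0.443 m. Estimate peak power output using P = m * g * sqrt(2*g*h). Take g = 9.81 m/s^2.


2 * g * h = 2 * 9.81 * 0.443 = 8.69166
sqrt(8.69166) = 2.948162 m/s
P = 94.8 * 9.81 * 2.948162 = 2741.76 W

2741.76 W


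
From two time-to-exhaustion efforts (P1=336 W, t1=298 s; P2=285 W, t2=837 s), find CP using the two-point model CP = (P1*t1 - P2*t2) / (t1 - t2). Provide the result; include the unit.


Work in trial 1 = 100128 J
Work in trial 2 = 238545 J
Delta work = -138417 J
Delta time = -539 s
CP = -138417 / -539 = 256.8 W

256.8 W


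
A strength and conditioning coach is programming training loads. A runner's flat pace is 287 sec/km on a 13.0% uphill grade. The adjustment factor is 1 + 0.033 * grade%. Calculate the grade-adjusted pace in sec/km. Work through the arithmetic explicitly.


Factor = 1 + 0.033 * 13.0 = 1.429
Adjusted pace = 287 * 1.429
= 410.12 sec/km

410.12 s/km


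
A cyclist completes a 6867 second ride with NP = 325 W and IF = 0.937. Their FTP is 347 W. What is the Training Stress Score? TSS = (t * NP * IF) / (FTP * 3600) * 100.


t * NP * IF = 6867 * 325 * 0.937 = 2091173.175
FTP * 3600 = 1249200
TSS = (2091173.175 / 1249200) * 100 = 167.4

167.4 TSS


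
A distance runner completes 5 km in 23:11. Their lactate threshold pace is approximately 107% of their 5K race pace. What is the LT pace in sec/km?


Convert to seconds: 23 min 11 s = 1391 s
Pace per km = 1391 / 5 = 278.2 s/km
LT pace = 278.2 * 1.07 = 297.67 s/km

297.67 s/km


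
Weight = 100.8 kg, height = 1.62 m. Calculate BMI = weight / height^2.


height^2 = 1.62^2 = 2.6244
BMI = 100.8 / 2.6244 = 38.41 kg/m^2

38.41 kg/m^2


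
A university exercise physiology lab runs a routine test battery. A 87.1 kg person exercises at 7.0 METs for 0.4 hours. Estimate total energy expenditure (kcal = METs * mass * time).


Energy = METs * mass(kg) * time(h)
= 7.0 * 87.1 * 0.4
= 243.88 kcal

243.88 kcal


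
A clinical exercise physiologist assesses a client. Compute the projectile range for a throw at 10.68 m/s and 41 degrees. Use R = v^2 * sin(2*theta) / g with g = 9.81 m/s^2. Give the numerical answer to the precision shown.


Two times the angle = 82 degrees
sin(82) = 0.990268
R = 114.0624 * 0.990268 / 9.81 = 11.514 m

11.514 m


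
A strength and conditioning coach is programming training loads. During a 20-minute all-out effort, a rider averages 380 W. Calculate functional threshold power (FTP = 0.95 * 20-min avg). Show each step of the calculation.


FTP = 0.95 * 380
= 361.0 W

361.0 W


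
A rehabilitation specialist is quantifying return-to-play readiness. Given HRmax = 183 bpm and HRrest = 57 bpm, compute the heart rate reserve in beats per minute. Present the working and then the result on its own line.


Heart rate reserve = maximum HR minus resting HR
HRR = 183 - 57 = 126 bpm

126 bpm


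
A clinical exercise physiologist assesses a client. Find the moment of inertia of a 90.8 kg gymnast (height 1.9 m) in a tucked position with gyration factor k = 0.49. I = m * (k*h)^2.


Radius of gyration = 0.49 * 1.9 = 0.931 m
I = 90.8 * 0.931^2
= 90.8 * 0.866761
= 78.702 kg*m^2

78.702 kg*m^2


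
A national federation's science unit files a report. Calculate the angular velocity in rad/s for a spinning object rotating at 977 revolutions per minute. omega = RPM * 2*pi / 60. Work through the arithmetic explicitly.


omega = RPM * 2*pi / 60
= 977 * 6.28318531 / 60
= 102.311 rad/s

102.311 rad/s


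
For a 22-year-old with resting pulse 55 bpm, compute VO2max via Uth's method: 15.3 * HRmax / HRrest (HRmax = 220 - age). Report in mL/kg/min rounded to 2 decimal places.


Step 1: HRmax = 220 - 22 = 198 bpm
Step 2: Ratio = 198 / 55 = 3.6
Step 3: VO2max = 15.3 * 3.6 = 55.08 mL/kg/min

55.08 mL/kg/min


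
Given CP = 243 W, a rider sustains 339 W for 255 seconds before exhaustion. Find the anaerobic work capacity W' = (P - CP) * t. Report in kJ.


Excess power = 339 - 243 = 96 W
Work above CP = 96 * 255 = 24480 J
W' = 24.48 kJ

24.48 kJ


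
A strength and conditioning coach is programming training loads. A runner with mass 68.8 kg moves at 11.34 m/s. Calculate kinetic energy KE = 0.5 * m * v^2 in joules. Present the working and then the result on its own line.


v^2 = 11.34^2 = 128.5956
KE = 0.5 * 68.8 * 128.5956
= 4423.69 J

4423.69 J


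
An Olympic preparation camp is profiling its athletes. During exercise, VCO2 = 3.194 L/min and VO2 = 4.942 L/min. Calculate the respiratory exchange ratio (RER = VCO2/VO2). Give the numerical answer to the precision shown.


RER = VCO2 / VO2
= 3.194 / 4.942
= 0.6463

0.6463


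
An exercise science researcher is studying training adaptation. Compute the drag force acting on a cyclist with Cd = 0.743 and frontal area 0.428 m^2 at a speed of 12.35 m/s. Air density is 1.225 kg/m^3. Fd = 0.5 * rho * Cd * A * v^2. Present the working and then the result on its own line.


Step 1: v^2 = 152.5225
Step 2: Fd = 0.5 * 1.225 * 0.743 * 0.428 * 152.5225
= 29.708 N

29.708 N


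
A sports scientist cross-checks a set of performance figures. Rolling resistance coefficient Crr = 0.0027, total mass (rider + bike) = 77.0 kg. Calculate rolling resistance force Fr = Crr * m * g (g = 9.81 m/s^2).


Fr = Crr * m * g
= 0.0027 * 77.0 * 9.81
= 2.039 N

2.039 N


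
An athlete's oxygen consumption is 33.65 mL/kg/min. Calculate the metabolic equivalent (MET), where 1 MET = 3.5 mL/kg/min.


MET = VO2 / 3.5
= 33.65 / 3.5
= 9.61 METs

9.61 METs


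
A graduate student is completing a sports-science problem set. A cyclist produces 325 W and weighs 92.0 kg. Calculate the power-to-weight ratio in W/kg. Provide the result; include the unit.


P/W = power / mass
= 325 / 92.0
= 3.533 W/kg

3.533 W/kg


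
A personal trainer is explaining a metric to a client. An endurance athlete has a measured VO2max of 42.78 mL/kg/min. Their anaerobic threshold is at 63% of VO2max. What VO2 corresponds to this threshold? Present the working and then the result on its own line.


Anaerobic threshold VO2 = VO2max * 63%
= 42.78 * 0.63
= 26.95 mL/kg/min

26.95 mL/kg/min


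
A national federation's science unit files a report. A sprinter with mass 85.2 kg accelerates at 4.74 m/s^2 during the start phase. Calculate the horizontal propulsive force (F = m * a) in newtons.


F = m * a
= 85.2 * 4.74
= 403.85 N

403.85 N


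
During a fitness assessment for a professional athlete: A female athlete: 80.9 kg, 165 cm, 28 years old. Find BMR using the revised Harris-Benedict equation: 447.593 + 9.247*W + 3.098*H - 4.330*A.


Intercept = 447.593
Weight contribution = 9.247 * 80.9 = 748.0823
Height contribution = 3.098 * 165 = 511.17
Age contribution = 4.33 * 28 = 121.24
BMR = 447.593 + 748.0823 + 511.17 - 121.24
= 1585.61 kcal/day

1585.61 kcal/day


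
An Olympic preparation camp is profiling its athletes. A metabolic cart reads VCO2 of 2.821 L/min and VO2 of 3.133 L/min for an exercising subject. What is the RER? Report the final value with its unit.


RER = VCO2 / VO2 = 2.821 / 3.133 = 0.9004

0.9004


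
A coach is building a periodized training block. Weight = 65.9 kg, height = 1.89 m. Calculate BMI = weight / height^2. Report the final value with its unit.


height^2 = 1.89^2 = 3.5721
BMI = 65.9 / 3.5721 = 18.45 kg/m^2

18.45 kg/m^2


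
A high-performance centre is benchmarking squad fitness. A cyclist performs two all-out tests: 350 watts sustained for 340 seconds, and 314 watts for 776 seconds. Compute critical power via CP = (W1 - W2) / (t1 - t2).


W1 = P1 * t1 = 350 * 340 = 119000 J
W2 = P2 * t2 = 314 * 776 = 243664 J
CP = (119000 - 243664) / (340 - 776)
= 285.93 W

285.93 W


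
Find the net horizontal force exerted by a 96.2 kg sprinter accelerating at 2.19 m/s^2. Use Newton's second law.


Newton's second law: F = m * a
F = 96.2 * 2.19 = 210.68 N

210.68 N


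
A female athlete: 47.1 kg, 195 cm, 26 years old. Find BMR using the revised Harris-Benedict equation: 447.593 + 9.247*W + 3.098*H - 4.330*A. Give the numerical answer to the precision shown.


Intercept = 447.593
Weight contribution = 9.247 * 47.1 = 435.5337
Height contribution = 3.098 * 195 = 604.11
Age contribution = 4.33 * 26 = 112.58
BMR = 447.593 + 435.5337 + 604.11 - 112.58
= 1374.66 kcal/day

1374.66 kcal/day


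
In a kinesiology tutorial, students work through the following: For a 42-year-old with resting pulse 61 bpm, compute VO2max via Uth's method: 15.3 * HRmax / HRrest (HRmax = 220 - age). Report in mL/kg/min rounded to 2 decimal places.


Step 1: HRmax = 220 - 42 = 178 bpm
Step 2: Ratio = 178 / 61 = 2.918
Step 3: VO2max = 15.3 * 2.918 = 44.65 mL/kg/min

44.65 mL/kg/min


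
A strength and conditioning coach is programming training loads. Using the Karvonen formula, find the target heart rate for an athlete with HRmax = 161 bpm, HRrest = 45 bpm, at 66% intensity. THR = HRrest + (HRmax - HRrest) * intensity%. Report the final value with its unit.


HRR = 161 - 45 = 116
THR = 45 + 116 * 0.66
= 45 + 76.56
= 121.56 bpm

121.56 bpm


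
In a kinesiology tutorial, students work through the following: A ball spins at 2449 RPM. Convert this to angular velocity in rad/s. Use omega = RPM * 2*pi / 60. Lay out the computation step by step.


omega = 2449 * 2 * pi / 60
= 2449 * 6.28318531 / 60
= 15387.521 / 60
= 256.459 rad/s

256.459 rad/s


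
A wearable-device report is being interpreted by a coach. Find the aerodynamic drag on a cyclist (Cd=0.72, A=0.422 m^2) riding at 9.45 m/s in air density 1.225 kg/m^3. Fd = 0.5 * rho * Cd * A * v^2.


Fd = 0.5 * 1.225 * 0.72 * 0.422 * 9.45^2
= 0.5 * 1.225 * 0.72 * 0.422 * 89.3025
= 16.619 N

16.619 N


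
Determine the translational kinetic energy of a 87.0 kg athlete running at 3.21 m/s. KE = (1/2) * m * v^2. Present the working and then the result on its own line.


KE = 0.5 * m * v^2
= 0.5 * 87.0 * 3.21^2
= 0.5 * 87.0 * 10.3041
= 448.23 J

448.23 J


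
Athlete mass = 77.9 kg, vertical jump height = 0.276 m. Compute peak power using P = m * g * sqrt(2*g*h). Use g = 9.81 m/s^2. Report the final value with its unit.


sqrt(2 * 9.81 * 0.276) = sqrt(5.41512) = 2.327041 m/s
P = 77.9 * 9.81 * 2.327041
= 1778.32 W

1778.32 W


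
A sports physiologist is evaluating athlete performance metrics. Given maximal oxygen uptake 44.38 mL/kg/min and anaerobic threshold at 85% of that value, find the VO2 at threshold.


Percentage as decimal = 0.85
VO2 at AT = 44.38 * 0.85 = 37.72 mL/kg/min

37.72 mL/kg/min


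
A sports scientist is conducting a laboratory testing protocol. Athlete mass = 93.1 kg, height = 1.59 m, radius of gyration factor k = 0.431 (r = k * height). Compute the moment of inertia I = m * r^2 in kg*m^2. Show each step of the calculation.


r = k * height = 0.431 * 1.59 = 0.68529 m
r^2 = 0.68529^2 = 0.469622
I = 93.1 * 0.469622 = 43.722 kg*m^2

43.722 kg*m^2


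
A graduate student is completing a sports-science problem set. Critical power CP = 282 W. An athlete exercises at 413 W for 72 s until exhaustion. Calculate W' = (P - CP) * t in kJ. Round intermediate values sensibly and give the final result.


P - CP = 413 - 282 = 131 W
W' = 131 * 72 = 9432 J
= 9432 / 1000 = 9.432 kJ

9.432 kJ


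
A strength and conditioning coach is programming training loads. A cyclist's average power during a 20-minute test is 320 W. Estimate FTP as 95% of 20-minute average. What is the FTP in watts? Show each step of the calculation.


FTP = 20-min power * 0.95
= 320 * 0.95
= 304.0 W

304.0 W


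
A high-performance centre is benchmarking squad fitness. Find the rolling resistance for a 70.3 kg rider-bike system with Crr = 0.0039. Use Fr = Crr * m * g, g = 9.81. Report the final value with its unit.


m * g = 70.3 * 9.81 = 689.643 N
Fr = 0.0039 * 689.643 = 2.69 N

2.69 N


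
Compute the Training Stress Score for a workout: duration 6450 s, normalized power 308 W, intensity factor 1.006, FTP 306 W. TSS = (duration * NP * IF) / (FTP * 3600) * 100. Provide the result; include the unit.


Product = 6450 * 308 * 1.006 = 1998519.6
Base = 306 * 3600 = 1101600
TSS = 1998519.6 / 1101600 * 100 = 181.42

181.42 TSS


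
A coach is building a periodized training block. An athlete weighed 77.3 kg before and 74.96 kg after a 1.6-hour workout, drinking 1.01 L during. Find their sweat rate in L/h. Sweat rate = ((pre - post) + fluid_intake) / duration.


Body mass change = 2.34 kg
Total sweat loss = 2.34 + 1.01 = 3.35 L
Rate = 3.35 / 1.6 = 2.094 L/h

2.094 L/h


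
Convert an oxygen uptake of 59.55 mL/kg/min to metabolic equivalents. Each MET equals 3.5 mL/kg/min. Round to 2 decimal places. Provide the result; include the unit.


One MET = 3.5 mL/kg/min
Number of METs = 59.55 / 3.5
= 17.01 METs

17.01 METs


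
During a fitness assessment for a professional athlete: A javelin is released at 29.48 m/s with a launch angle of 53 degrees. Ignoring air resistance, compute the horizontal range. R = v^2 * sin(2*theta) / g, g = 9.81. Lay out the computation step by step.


Launch speed squared = 869.0704
sin(2 * 53 deg) = 0.961262
Range = 869.0704 * 0.961262 / 9.81
= 85.158 m

85.158 m


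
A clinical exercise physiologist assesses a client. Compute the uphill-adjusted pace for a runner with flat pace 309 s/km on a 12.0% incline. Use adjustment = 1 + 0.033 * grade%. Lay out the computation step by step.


Adjustment factor = 1 + 0.033 * 12.0 = 1.396
Grade-adjusted pace = 309 * 1.396 = 431.36 s/km

431.36 s/km


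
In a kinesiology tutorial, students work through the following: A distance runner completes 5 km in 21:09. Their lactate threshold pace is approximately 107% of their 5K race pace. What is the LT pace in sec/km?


Convert to seconds: 21 min 9 s = 1269 s
Pace per km = 1269 / 5 = 253.8 s/km
LT pace = 253.8 * 1.07 = 271.57 s/km

271.57 s/km


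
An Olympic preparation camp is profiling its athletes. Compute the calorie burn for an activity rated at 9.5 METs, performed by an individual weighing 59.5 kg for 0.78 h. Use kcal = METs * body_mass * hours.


Product of METs and mass = 9.5 * 59.5 = 565.25
Total kcal = 565.25 * 0.78 = 440.9 kcal

440.9 kcal


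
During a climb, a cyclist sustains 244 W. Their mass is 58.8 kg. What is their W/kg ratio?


Power-to-weight = 244 W / 58.8 kg
= 4.15 W/kg

4.15 W/kg


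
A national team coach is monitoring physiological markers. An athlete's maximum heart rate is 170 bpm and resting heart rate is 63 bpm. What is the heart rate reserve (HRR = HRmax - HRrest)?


HRR = HRmax - HRrest
= 170 - 63
= 107 bpm

107 bpm


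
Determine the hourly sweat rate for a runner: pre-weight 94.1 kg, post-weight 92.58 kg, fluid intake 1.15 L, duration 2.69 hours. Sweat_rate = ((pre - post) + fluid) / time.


Mass lost = 94.1 - 92.58 = 1.52 kg
Add fluid consumed: 1.52 + 1.15 = 2.67 L total sweat
Sweat rate = 2.67 / 2.69 = 0.993 L/h

0.993 L/h


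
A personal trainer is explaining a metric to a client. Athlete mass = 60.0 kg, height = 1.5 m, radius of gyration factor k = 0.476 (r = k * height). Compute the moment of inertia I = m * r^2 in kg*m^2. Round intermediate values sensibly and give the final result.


r = k * height = 0.476 * 1.5 = 0.714 m
r^2 = 0.714^2 = 0.509796
I = 60.0 * 0.509796 = 30.588 kg*m^2

30.588 kg*m^2


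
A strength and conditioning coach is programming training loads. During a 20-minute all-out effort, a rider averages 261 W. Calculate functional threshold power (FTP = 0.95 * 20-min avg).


FTP = 0.95 * 261
= 247.95 W

247.95 W


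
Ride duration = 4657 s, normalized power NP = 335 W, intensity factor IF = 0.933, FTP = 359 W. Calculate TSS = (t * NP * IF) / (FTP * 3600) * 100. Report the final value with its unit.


Numerator = 4657 * 335 * 0.933 = 1455568.635
Denominator = 359 * 3600 = 1292400
TSS = 1455568.635 / 1292400 * 100
= 112.63

112.63 TSS


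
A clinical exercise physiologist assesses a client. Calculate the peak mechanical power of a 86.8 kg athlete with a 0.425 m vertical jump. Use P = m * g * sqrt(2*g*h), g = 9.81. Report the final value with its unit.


First, sqrt(2gh) = sqrt(2 * 9.81 * 0.425)
= sqrt(8.3385) = 2.887646 m/s
Power = 86.8 * 9.81 * 2.887646 = 2458.85 W

2458.85 W


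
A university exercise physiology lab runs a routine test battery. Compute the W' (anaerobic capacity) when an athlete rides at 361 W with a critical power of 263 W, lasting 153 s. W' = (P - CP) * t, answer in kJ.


Above-CP power = 98 W
Duration = 153 s
W' = 98 * 153 = 14994 J
Convert: 14994 / 1000 = 14.994 kJ

14.994 kJ


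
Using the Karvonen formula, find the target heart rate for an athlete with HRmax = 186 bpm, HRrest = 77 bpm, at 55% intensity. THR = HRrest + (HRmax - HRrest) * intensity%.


HRR = 186 - 77 = 109
THR = 77 + 109 * 0.55
= 77 + 59.95
= 136.95 bpm

136.95 bpm


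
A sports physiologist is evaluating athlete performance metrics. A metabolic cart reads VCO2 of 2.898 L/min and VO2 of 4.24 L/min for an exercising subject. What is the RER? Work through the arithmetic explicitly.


RER = VCO2 / VO2 = 2.898 / 4.24 = 0.6835

0.6835


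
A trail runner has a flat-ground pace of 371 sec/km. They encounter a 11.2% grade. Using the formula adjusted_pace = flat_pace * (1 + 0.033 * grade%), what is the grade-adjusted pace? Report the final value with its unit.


Grade factor = 1 + 0.033 * 11.2 = 1.3696
Adjusted = 371 * 1.3696 = 508.12 sec/km

508.12 s/km


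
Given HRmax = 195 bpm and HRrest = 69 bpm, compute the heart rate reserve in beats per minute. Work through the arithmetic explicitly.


Heart rate reserve = maximum HR minus resting HR
HRR = 195 - 69 = 126 bpm

126 bpm


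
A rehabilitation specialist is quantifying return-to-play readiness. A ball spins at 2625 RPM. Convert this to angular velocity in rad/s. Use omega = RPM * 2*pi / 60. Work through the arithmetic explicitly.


omega = 2625 * 2 * pi / 60
= 2625 * 6.28318531 / 60
= 16493.361 / 60
= 274.889 rad/s

274.889 rad/s


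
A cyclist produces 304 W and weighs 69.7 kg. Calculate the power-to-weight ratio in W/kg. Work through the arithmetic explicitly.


P/W = power / mass
= 304 / 69.7
= 4.362 W/kg

4.362 W/kg


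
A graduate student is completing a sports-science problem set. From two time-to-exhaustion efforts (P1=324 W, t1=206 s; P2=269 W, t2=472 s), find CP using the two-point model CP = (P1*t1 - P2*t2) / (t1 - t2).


Work in trial 1 = 66744 J
Work in trial 2 = 126968 J
Delta work = -60224 J
Delta time = -266 s
CP = -60224 / -266 = 226.41 W

226.41 W


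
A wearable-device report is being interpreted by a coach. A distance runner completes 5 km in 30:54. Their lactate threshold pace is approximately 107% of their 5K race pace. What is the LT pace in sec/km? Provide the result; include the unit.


Convert to seconds: 30 min 54 s = 1854 s
Pace per km = 1854 / 5 = 370.8 s/km
LT pace = 370.8 * 1.07 = 396.76 s/km

396.76 s/km


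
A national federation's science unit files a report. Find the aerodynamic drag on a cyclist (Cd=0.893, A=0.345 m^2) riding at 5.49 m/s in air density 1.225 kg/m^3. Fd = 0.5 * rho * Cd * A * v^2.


Fd = 0.5 * 1.225 * 0.893 * 0.345 * 5.49^2
= 0.5 * 1.225 * 0.893 * 0.345 * 30.1401
= 5.687 N

5.687 N


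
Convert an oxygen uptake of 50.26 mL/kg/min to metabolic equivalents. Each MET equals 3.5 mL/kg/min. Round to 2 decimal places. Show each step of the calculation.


One MET = 3.5 mL/kg/min
Number of METs = 50.26 / 3.5
= 14.36 METs

14.36 METs


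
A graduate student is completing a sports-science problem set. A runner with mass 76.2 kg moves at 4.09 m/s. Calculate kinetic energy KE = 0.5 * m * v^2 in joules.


v^2 = 4.09^2 = 16.7281
KE = 0.5 * 76.2 * 16.7281
= 637.34 J

637.34 J


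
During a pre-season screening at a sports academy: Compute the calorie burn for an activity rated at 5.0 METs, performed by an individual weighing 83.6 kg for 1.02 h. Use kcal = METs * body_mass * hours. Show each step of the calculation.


Product of METs and mass = 5.0 * 83.6 = 418.0
Total kcal = 418.0 * 1.02 = 426.36 kcal

426.36 kcal


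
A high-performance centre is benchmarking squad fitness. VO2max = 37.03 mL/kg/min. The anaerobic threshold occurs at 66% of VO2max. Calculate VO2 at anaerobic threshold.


AT fraction = 66 / 100 = 0.66
AT VO2 = 37.03 * 0.66
= 24.44 mL/kg/min

24.44 mL/kg/min


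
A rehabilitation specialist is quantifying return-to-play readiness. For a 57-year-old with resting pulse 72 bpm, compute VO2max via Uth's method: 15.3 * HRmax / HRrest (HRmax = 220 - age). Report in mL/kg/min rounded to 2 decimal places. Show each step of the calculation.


Step 1: HRmax = 220 - 57 = 163 bpm
Step 2: Ratio = 163 / 72 = 2.2639
Step 3: VO2max = 15.3 * 2.2639 = 34.64 mL/kg/min

34.64 mL/kg/min


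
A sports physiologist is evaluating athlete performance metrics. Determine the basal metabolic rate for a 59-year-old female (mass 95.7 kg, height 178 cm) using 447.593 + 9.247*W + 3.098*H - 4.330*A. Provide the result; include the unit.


BMR = 447.593 + 9.247*95.7 + 3.098*178 - 4.330*59
= 1628.5 kcal/day

1628.5 kcal/day


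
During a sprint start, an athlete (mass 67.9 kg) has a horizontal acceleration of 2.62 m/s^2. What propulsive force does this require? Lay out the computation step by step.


Propulsive force = mass * acceleration
= 67.9 kg * 2.62 m/s^2
= 177.9 N

177.9 N


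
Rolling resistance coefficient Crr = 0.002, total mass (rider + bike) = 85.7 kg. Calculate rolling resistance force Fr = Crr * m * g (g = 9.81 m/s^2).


Fr = Crr * m * g
= 0.002 * 85.7 * 9.81
= 1.681 N

1.681 N


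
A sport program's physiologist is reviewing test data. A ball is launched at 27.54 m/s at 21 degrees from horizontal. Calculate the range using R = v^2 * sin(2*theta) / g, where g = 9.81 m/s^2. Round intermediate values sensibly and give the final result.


sin(2 * 21) = sin(42) = 0.669131
v^2 = 27.54^2 = 758.4516
R = 758.4516 * 0.669131 / 9.81
= 51.733 m

51.733 m


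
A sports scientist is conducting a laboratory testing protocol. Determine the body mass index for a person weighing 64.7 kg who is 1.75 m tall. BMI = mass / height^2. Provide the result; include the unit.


BMI = mass / height^2
= 64.7 / 1.75^2
= 64.7 / 3.0625
= 21.13 kg/m^2

21.13 kg/m^2


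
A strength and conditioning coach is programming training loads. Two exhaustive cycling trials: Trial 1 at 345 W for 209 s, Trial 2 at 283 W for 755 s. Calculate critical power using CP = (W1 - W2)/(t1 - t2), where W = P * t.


W1 = 345 * 209 = 72105 J
W2 = 283 * 755 = 213665 J
CP = (72105 - 213665) / (209 - 755)
= -141560 / -546
= 259.27 W

259.27 W


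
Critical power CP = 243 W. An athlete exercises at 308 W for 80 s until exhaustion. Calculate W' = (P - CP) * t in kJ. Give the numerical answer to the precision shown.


P - CP = 308 - 243 = 65 W
W' = 65 * 80 = 5200 J
= 5200 / 1000 = 5.2 kJ

5.2 kJ


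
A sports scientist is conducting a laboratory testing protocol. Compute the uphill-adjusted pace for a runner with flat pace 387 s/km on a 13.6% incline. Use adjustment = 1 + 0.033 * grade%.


Adjustment factor = 1 + 0.033 * 13.6 = 1.4488
Grade-adjusted pace = 387 * 1.4488 = 560.69 s/km

560.69 s/km


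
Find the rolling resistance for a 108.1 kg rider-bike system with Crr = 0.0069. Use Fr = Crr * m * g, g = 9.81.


m * g = 108.1 * 9.81 = 1060.461 N
Fr = 0.0069 * 1060.461 = 7.317 N

7.317 N
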